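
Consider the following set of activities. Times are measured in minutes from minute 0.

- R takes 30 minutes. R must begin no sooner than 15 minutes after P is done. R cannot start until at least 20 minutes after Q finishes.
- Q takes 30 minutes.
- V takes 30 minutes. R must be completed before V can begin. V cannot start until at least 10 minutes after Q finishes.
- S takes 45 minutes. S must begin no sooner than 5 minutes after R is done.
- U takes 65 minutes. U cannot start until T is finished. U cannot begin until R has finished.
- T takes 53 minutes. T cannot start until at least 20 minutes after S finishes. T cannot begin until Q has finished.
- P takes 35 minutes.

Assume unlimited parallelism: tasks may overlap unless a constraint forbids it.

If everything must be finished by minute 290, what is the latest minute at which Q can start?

22

Nothing follows U; the deadline of minute 290 is its only limit. It must start by 290 − 65 = minute 225.
T has to be done before U (must start by minute 225). That means finishing by minute 225, i.e. starting by 225 − 53 = minute 172.
S feeds into T (must start by minute 172, minus 20-minute gap → minute 152); so S must finish by minute 152 and therefore start by minute 107.
V has no dependents, so it just needs to finish by minute 290. Starting by 290 − 30 = minute 260 achieves that.
R feeds S (must start by minute 107, minus 5-minute gap → minute 102); U (must start by minute 225); V (must start by minute 260). Taking the minimum, R must finish by minute 102 and start by 102 − 30 = minute 72.
Q has several dependents: R (must start by minute 72, minus 20-minute gap → minute 52); T (must start by minute 172); V (must start by minute 260, minus 10-minute gap → minute 250). The earliest of those limits is minute 52, so Q must start by 52 − 30 = minute 22.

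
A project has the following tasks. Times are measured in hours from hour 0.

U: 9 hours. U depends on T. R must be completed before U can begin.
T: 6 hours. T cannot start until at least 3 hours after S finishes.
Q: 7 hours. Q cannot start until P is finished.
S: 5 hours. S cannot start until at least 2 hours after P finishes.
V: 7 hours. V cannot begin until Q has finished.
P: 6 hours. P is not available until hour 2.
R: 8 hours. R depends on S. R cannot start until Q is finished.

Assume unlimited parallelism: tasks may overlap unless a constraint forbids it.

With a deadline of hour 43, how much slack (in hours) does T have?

P waits on its own release at hour 2, so it starts at hour 2 and finishes at 2 + 6 = hour 8.
After P (finishes hour 8, plus 2-hour gap → hour 10), S can start at hour 10 and finishes at hour 15.
T waits on S (finishes hour 15, plus 3-hour gap → hour 18), so it starts at hour 18 and finishes at 18 + 6 = hour 24.

Working backward from the deadline:
U has no dependents, so it just needs to finish by hour 43. Starting by 43 − 9 = hour 34 achieves that.
T must finish before U (must start by hour 34). With a 6-hour duration, T must start by 34 − 6 = hour 28.
So T can start as early as hour 18 and as late as hour 28, giving 28 − 18 = 10 hours of slack.

10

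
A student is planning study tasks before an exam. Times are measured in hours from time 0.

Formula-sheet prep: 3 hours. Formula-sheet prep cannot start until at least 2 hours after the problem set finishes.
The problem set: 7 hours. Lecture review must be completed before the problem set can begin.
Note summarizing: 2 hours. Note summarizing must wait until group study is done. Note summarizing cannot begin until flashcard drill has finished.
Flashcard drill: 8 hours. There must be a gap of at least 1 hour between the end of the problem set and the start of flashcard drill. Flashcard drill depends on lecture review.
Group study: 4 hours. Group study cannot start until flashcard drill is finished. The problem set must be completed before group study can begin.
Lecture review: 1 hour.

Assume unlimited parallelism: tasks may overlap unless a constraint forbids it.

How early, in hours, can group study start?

17

Lecture review has no prerequisites, so it starts at hour 0 and finishes at hour 1.
The problem set cannot begin until lecture review (finishes hour 1). It runs from hour 1 to 1 + 7 = hour 8.
Flashcard drill has to wait for the problem set (finishes hour 8, plus 1-hour gap → hour 9); lecture review (finishes hour 1). The latest of these is hour 9, so flashcard drill runs hour 9 to 9 + 8 = hour 17.
Group study waits on flashcard drill (finishes hour 17); the problem set (finishes hour 8). The latest of these is hour 17, which is the earliest group study can start.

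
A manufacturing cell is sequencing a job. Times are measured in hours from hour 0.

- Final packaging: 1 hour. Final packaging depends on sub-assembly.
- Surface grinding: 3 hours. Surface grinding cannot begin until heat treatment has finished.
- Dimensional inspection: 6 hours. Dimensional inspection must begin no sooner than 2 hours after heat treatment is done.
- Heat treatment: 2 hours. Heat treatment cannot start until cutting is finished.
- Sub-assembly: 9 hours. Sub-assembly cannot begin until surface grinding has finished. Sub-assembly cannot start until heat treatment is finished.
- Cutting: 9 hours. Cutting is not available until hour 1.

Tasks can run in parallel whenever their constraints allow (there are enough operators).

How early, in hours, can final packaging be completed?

Cutting waits on its own release at hour 1, so it starts at hour 1 and finishes at 1 + 9 = hour 10.
Heat treatment cannot begin until cutting (finishes hour 10). It runs from hour 10 to 10 + 2 = hour 12.
Surface grinding cannot begin until heat treatment (finishes hour 12). It runs from hour 12 to 12 + 3 = hour 15.
Sub-assembly cannot start until surface grinding (finishes hour 15); heat treatment (finishes hour 12). The controlling bound is hour 15, so sub-assembly finishes at 15 + 9 = hour 24.
Final packaging cannot begin until sub-assembly (finishes hour 24). It runs from hour 24 to 24 + 1 = hour 25.

25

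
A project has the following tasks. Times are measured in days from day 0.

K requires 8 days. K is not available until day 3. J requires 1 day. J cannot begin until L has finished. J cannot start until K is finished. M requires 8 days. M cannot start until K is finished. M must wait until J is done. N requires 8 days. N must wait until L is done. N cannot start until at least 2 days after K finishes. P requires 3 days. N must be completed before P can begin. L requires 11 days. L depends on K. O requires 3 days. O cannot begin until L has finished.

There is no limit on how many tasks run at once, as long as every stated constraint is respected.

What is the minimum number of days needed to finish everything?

K waits on its own release at day 3, so it starts at day 3 and finishes at 3 + 8 = day 11.
After K (finishes day 11), L can start at day 11 and finishes at day 22.
O waits on L (finishes day 22), so it starts at day 22 and finishes at 22 + 3 = day 25.
N cannot start until L (finishes day 22); K (finishes day 11, plus 2-day gap → day 13). The controlling bound is day 22, so N finishes at 22 + 8 = day 30.
After N (finishes day 30), P can start at day 30 and finishes at day 33.
J needs all of L (finishes day 22); K (finishes day 11). That puts its earliest start at day 22; it finishes at 22 + 1 = day 23.
M cannot start until K (finishes day 11); J (finishes day 23). The controlling bound is day 23, so M finishes at 23 + 8 = day 31.
All tasks are finished once the last one completes. Finish times: J at 23, K at 11, L at 22, M at 31, N at 30, O at 25, P at 33. The latest is day 33.

33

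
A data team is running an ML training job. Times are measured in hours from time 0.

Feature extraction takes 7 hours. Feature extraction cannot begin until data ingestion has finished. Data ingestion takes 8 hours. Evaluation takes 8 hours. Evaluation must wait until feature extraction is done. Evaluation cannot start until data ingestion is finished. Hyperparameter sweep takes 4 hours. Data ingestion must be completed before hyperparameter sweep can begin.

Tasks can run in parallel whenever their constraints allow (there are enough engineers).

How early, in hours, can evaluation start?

Data ingestion can start immediately at hour 0; it finishes at hour 8.
Feature extraction cannot begin until data ingestion (finishes hour 8). It runs from hour 8 to 8 + 7 = hour 15.
Evaluation waits on feature extraction (finishes hour 15); data ingestion (finishes hour 8). The latest of these is hour 15, which is the earliest evaluation can start.

15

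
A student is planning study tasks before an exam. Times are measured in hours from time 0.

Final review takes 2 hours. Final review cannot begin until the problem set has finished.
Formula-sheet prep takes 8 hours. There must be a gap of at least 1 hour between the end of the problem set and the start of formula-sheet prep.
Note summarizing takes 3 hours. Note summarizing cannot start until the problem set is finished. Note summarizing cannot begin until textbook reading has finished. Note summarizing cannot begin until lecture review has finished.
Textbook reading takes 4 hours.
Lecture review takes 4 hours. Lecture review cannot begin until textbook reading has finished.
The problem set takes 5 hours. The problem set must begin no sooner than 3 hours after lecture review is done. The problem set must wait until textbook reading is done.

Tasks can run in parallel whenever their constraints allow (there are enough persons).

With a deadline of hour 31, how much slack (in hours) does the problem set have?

Textbook reading has no prerequisites, so it starts at hour 0 and finishes at hour 4.
Lecture review cannot begin until textbook reading (finishes hour 4). It runs from hour 4 to 4 + 4 = hour 8.
The problem set has to wait for lecture review (finishes hour 8, plus 3-hour gap → hour 11); textbook reading (finishes hour 4). The latest of these is hour 11, so the problem set runs hour 11 to 11 + 5 = hour 16.

Working backward from the deadline:
Note summarizing has no dependents, so it just needs to finish by hour 31. Starting by 31 − 3 = hour 28 achieves that.
Formula-sheet prep has no dependents, so it just needs to finish by hour 31. Starting by 31 − 8 = hour 23 achieves that.
Final review has no dependents, so it just needs to finish by hour 31. Starting by 31 − 2 = hour 29 achieves that.
The problem set feeds note summarizing (must start by hour 28); formula-sheet prep (must start by hour 23, minus 1-hour gap → hour 22); final review (must start by hour 29). Taking the minimum, the problem set must finish by hour 22 and start by 22 − 5 = hour 17.
So the problem set can start as early as hour 11 and as late as hour 17, giving 17 − 11 = 6 hours of slack.

6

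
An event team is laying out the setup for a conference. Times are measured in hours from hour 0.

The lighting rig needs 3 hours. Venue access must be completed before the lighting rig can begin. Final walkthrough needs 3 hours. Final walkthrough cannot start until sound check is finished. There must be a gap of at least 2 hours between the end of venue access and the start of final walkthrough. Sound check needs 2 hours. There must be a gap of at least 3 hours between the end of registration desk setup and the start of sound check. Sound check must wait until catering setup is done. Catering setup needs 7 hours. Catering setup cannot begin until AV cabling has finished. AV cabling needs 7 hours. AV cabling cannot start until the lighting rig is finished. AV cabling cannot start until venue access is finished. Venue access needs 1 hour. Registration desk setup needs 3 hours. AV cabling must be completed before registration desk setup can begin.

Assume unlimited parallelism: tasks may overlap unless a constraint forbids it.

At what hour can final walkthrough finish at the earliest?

Venue access can start immediately at hour 0; it finishes at hour 1.
The lighting rig waits on venue access (finishes hour 1), so it starts at hour 1 and finishes at 1 + 3 = hour 4.
AV cabling has to wait for the lighting rig (finishes hour 4); venue access (finishes hour 1). The latest of these is hour 4, so AV cabling runs hour 4 to 4 + 7 = hour 11.
Catering setup waits on AV cabling (finishes hour 11), so it starts at hour 11 and finishes at 11 + 7 = hour 18.
Registration desk setup cannot begin until AV cabling (finishes hour 11). It runs from hour 11 to 11 + 3 = hour 14.
Sound check needs all of registration desk setup (finishes hour 14, plus 3-hour gap → hour 17); catering setup (finishes hour 18). That puts its earliest start at hour 18; it finishes at 18 + 2 = hour 20.
Final walkthrough has to wait for sound check (finishes hour 20); venue access (finishes hour 1, plus 2-hour gap → hour 3). The latest of these is hour 20, so final walkthrough runs hour 20 to 20 + 3 = hour 23.

23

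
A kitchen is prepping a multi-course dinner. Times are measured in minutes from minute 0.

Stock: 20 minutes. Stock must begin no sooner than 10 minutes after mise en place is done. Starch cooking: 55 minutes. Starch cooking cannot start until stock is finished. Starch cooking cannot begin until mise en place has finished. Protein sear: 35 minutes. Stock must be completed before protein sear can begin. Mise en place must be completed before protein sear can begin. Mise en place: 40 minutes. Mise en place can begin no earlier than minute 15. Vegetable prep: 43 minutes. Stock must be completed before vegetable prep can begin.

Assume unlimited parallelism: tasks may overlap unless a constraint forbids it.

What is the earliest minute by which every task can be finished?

After its own release at minute 15, mise en place can start at minute 15 and finishes at minute 55.
After mise en place (finishes minute 55, plus 10-minute gap → minute 65), stock can start at minute 65 and finishes at minute 85.
Starch cooking cannot start until stock (finishes minute 85); mise en place (finishes minute 55). The controlling bound is minute 85, so starch cooking finishes at 85 + 55 = minute 140.
After stock (finishes minute 85), vegetable prep can start at minute 85 and finishes at minute 128.
Protein sear needs all of stock (finishes minute 85); mise en place (finishes minute 55). That puts its earliest start at minute 85; it finishes at 85 + 35 = minute 120.
All tasks are finished once the last one completes. Finish times: Mise en place at 55, Stock at 85, Protein sear at 120, Vegetable prep at 128, Starch cooking at 140. The latest is minute 140.

140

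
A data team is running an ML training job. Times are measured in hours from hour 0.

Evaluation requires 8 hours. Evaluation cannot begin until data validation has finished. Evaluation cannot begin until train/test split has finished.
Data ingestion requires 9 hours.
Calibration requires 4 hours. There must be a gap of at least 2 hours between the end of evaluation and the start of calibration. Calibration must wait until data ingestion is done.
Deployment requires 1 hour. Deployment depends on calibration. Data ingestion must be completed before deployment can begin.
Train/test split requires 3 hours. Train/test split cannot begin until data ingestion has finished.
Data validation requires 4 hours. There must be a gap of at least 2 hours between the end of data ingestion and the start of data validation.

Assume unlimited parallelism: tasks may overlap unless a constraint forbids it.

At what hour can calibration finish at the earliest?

29

Data ingestion has no prerequisites, so it starts at hour 0 and finishes at hour 9.
Train/test split waits on data ingestion (finishes hour 9), so it starts at hour 9 and finishes at 9 + 3 = hour 12.
Data validation cannot begin until data ingestion (finishes hour 9, plus 2-hour gap → hour 11). It runs from hour 11 to 11 + 4 = hour 15.
Evaluation has to wait for data validation (finishes hour 15); train/test split (finishes hour 12). The latest of these is hour 15, so evaluation runs hour 15 to 15 + 8 = hour 23.
Calibration has to wait for evaluation (finishes hour 23, plus 2-hour gap → hour 25); data ingestion (finishes hour 9). The latest of these is hour 25, so calibration runs hour 25 to 25 + 4 = hour 29.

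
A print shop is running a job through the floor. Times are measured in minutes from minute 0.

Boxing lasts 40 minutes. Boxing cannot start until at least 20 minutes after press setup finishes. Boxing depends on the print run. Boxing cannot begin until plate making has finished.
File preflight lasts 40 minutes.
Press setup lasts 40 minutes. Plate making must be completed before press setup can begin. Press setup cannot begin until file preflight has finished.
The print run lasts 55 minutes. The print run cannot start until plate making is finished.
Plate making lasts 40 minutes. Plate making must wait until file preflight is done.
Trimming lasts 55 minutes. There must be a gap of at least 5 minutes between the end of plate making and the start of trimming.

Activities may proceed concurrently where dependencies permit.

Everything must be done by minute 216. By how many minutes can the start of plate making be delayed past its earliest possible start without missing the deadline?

36

Nothing blocks file preflight, so it runs from minute 0 to minute 40.
Plate making waits on file preflight (finishes minute 40), so it starts at minute 40 and finishes at 40 + 40 = minute 80.

Working backward from the deadline:
To finish by minute 216, boxing (duration 40) must start no later than minute 176.
Press setup feeds into boxing (must start by minute 176, minus 20-minute gap → minute 156); so press setup must finish by minute 156 and therefore start by minute 116.
Since boxing (must start by minute 176) depends on it, the print run must finish by minute 176. Backing off its 55-minute duration gives a latest start of minute 121.
Trimming must finish by minute 216; it takes 55 minutes, so it must start by 216 − 55 = minute 161.
Plate making has several dependents: press setup (must start by minute 116); the print run (must start by minute 121); trimming (must start by minute 161, minus 5-minute gap → minute 156); boxing (must start by minute 176). The earliest of those limits is minute 116, so plate making must start by 116 − 40 = minute 76.
So plate making can start as early as minute 40 and as late as minute 76, giving 76 − 40 = 36 minutes of slack.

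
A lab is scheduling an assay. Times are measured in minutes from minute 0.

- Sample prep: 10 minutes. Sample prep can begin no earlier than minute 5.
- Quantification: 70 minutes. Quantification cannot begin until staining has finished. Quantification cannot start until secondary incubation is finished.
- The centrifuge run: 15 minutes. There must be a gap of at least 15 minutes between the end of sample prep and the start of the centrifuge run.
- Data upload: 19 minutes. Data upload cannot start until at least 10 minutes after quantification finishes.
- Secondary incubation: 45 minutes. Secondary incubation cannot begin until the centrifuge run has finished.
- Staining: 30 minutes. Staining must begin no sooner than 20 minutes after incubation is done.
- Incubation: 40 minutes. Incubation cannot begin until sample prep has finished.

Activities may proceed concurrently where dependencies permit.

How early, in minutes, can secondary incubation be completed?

After its own release at minute 5, sample prep can start at minute 5 and finishes at minute 15.
The centrifuge run waits on sample prep (finishes minute 15, plus 15-minute gap → minute 30), so it starts at minute 30 and finishes at 30 + 15 = minute 45.
Secondary incubation waits on the centrifuge run (finishes minute 45), so it starts at minute 45 and finishes at 45 + 45 = minute 90.

90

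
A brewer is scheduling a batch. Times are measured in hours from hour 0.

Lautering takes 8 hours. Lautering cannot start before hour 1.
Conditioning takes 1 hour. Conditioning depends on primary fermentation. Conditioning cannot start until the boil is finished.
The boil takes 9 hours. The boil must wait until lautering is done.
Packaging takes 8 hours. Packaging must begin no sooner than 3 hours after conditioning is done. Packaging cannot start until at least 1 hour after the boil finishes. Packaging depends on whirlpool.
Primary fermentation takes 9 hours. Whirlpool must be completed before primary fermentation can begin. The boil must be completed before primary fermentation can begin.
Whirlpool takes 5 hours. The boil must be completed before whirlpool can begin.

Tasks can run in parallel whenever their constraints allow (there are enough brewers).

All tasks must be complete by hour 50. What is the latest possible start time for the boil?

15

Packaging must finish by hour 50; it takes 8 hours, so it must start by 50 − 8 = hour 42.
Conditioning feeds into packaging (must start by hour 42, minus 3-hour gap → hour 39); so conditioning must finish by hour 39 and therefore start by hour 38.
Primary fermentation must finish before conditioning (must start by hour 38). With a 9-hour duration, primary fermentation must start by 38 − 9 = hour 29.
For whirlpool: primary fermentation (must start by hour 29); packaging (must start by hour 42). The most restrictive is hour 29; with a 5-hour duration, whirlpool must start by hour 24.
For the boil: whirlpool (must start by hour 24); primary fermentation (must start by hour 29); conditioning (must start by hour 38); packaging (must start by hour 42, minus 1-hour gap → hour 41). The most restrictive is hour 24; with a 9-hour duration, the boil must start by hour 15.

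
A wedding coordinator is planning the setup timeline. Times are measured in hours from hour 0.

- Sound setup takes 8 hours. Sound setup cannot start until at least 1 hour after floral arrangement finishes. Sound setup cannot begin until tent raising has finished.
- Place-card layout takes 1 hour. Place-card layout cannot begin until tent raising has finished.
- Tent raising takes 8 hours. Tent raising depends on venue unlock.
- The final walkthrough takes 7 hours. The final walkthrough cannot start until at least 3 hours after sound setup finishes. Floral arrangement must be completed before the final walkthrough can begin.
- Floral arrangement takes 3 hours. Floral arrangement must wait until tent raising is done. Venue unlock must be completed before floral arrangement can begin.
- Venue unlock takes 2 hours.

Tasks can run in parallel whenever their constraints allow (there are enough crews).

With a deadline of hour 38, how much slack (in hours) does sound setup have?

Nothing blocks venue unlock, so it runs from hour 0 to hour 2.
After venue unlock (finishes hour 2), tent raising can start at hour 2 and finishes at hour 10.
Floral arrangement cannot start until tent raising (finishes hour 10); venue unlock (finishes hour 2). The controlling bound is hour 10, so floral arrangement finishes at 10 + 3 = hour 13.
Sound setup cannot start until floral arrangement (finishes hour 13, plus 1-hour gap → hour 14); tent raising (finishes hour 10). The controlling bound is hour 14, so sound setup finishes at 14 + 8 = hour 22.

Working backward from the deadline:
Nothing follows the final walkthrough; the deadline of hour 38 is its only limit. It must start by 38 − 7 = hour 31.
Sound setup feeds into the final walkthrough (must start by hour 31, minus 3-hour gap → hour 28); so sound setup must finish by hour 28 and therefore start by hour 20.
So sound setup can start as early as hour 14 and as late as hour 20, giving 20 − 14 = 6 hours of slack.

6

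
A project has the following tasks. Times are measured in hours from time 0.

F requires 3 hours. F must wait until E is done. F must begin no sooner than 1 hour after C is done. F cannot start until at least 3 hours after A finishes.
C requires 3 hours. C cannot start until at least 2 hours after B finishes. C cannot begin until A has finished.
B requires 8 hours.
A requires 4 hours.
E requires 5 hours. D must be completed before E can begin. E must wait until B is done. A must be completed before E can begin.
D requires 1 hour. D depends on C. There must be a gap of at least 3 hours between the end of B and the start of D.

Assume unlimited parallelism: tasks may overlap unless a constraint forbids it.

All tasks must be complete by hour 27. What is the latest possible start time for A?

11

F has no dependents, so it just needs to finish by hour 27. Starting by 27 − 3 = hour 24 achieves that.
E has to be done before F (must start by hour 24). That means finishing by hour 24, i.e. starting by 24 − 5 = hour 19.
D feeds into E (must start by hour 19); so D must finish by hour 19 and therefore start by hour 18.
C must finish in time for D (must start by hour 18); F (must start by hour 24, minus 1-hour gap → hour 23). The tightest is hour 18, so C must start by 18 − 3 = hour 15.
A feeds C (must start by hour 15); E (must start by hour 19); F (must start by hour 24, minus 3-hour gap → hour 21). Taking the minimum, A must finish by hour 15 and start by 15 − 4 = hour 11.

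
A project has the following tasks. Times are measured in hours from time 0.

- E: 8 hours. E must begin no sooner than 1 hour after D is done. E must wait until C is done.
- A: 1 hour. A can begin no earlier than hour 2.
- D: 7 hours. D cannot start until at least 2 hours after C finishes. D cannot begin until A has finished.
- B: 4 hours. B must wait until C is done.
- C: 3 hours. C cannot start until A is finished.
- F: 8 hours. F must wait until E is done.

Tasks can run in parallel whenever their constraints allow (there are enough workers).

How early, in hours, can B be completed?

A waits on its own release at hour 2, so it starts at hour 2 and finishes at 2 + 1 = hour 3.
C waits on A (finishes hour 3), so it starts at hour 3 and finishes at 3 + 3 = hour 6.
After C (finishes hour 6), B can start at hour 6 and finishes at hour 10.

10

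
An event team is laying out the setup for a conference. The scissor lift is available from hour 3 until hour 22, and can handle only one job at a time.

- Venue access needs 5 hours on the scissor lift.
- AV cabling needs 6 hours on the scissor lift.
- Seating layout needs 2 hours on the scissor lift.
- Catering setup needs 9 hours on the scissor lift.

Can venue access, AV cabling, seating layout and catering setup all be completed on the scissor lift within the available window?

The scissor lift window is 22 − 3 = 19 hours.
Running back to back, the jobs need 5 + 6 + 2 + 9 = 22 hours on the scissor lift.
Since 22 > 19, they cannot all fit.

No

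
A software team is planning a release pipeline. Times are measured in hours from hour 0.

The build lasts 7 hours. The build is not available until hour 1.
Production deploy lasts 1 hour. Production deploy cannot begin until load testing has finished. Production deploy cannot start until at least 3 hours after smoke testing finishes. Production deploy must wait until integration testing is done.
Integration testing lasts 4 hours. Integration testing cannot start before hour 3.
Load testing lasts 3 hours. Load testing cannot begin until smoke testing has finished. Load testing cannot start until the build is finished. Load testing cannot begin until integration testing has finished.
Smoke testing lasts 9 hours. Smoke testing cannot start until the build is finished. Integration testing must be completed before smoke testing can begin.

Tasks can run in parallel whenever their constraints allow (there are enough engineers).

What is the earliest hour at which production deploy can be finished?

21

Integration testing waits on its own release at hour 3, so it starts at hour 3 and finishes at 3 + 4 = hour 7.
The build cannot begin until its own release at hour 1. It runs from hour 1 to 1 + 7 = hour 8.
Smoke testing has to wait for the build (finishes hour 8); integration testing (finishes hour 7). The latest of these is hour 8, so smoke testing runs hour 8 to 8 + 9 = hour 17.
For load testing: smoke testing (finishes hour 17); the build (finishes hour 8); integration testing (finishes hour 7). Taking the maximum gives a start of hour 17, and it finishes at 17 + 3 = hour 20.
Production deploy cannot start until load testing (finishes hour 20); smoke testing (finishes hour 17, plus 3-hour gap → hour 20); integration testing (finishes hour 7). The controlling bound is hour 20, so production deploy finishes at 20 + 1 = hour 21.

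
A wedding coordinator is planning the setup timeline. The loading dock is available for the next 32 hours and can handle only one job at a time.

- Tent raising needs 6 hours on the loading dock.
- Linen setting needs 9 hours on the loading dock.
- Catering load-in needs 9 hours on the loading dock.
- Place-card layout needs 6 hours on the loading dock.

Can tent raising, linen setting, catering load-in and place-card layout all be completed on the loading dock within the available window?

Running back to back, the jobs need 6 + 9 + 9 + 6 = 30 hours on the loading dock.
Since 30 ≤ 32, they fit within the window.

Yes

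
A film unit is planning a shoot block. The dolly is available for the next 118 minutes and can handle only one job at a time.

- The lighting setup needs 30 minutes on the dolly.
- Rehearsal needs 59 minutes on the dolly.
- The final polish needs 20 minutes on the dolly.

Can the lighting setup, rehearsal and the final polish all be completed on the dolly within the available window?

Running back to back, the jobs need 30 + 59 + 20 = 109 minutes on the dolly.
Since 109 ≤ 118, they fit within the window.

Yes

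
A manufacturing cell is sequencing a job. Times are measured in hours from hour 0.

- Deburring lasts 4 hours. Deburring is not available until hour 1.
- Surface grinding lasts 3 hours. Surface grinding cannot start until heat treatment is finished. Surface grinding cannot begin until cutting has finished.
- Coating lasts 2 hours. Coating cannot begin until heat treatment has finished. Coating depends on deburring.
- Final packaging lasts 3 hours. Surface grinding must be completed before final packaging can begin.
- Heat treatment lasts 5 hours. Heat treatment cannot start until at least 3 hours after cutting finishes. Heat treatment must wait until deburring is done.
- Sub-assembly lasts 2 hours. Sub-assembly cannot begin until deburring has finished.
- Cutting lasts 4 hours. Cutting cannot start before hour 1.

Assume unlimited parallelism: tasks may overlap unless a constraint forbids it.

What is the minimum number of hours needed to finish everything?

19

Deburring cannot begin until its own release at hour 1. It runs from hour 1 to 1 + 4 = hour 5.
Sub-assembly waits on deburring (finishes hour 5), so it starts at hour 5 and finishes at 5 + 2 = hour 7.
Cutting cannot begin until its own release at hour 1. It runs from hour 1 to 1 + 4 = hour 5.
Heat treatment needs all of cutting (finishes hour 5, plus 3-hour gap → hour 8); deburring (finishes hour 5). That puts its earliest start at hour 8; it finishes at 8 + 5 = hour 13.
Coating cannot start until heat treatment (finishes hour 13); deburring (finishes hour 5). The controlling bound is hour 13, so coating finishes at 13 + 2 = hour 15.
For surface grinding: heat treatment (finishes hour 13); cutting (finishes hour 5). Taking the maximum gives a start of hour 13, and it finishes at 13 + 3 = hour 16.
Final packaging cannot begin until surface grinding (finishes hour 16). It runs from hour 16 to 16 + 3 = hour 19.
All tasks are finished once the last one completes. Finish times: Cutting at 5, Deburring at 5, Heat treatment at 13, Surface grinding at 16, Coating at 15, Sub-assembly at 7, Final packaging at 19. The latest is hour 19.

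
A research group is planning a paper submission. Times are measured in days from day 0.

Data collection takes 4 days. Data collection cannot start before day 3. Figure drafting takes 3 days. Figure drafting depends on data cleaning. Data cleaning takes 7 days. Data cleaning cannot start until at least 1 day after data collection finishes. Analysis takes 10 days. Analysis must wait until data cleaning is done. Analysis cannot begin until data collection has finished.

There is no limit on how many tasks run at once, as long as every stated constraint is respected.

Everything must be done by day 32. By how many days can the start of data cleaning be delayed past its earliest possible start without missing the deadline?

Data collection waits on its own release at day 3, so it starts at day 3 and finishes at 3 + 4 = day 7.
After data collection (finishes day 7, plus 1-day gap → day 8), data cleaning can start at day 8 and finishes at day 15.

Working backward from the deadline:
Nothing follows analysis; the deadline of day 32 is its only limit. It must start by 32 − 10 = day 22.
Nothing follows figure drafting; the deadline of day 32 is its only limit. It must start by 32 − 3 = day 29.
For data cleaning: analysis (must start by day 22); figure drafting (must start by day 29). The most restrictive is day 22; with a 7-day duration, data cleaning must start by day 15.
So data cleaning can start as early as day 8 and as late as day 15, giving 15 − 8 = 7 days of slack.

7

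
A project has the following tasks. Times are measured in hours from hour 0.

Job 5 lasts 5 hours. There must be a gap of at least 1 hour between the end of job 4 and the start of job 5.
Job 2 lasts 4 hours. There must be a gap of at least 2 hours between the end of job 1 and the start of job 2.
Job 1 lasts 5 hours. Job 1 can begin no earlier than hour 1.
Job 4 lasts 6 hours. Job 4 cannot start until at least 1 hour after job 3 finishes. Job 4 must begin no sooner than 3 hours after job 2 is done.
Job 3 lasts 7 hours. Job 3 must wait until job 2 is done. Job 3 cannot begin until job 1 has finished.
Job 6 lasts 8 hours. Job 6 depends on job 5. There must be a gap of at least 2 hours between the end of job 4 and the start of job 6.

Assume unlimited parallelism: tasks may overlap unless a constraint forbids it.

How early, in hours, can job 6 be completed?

Job 1 waits on its own release at hour 1, so it starts at hour 1 and finishes at 1 + 5 = hour 6.
Job 2 cannot begin until job 1 (finishes hour 6, plus 2-hour gap → hour 8). It runs from hour 8 to 8 + 4 = hour 12.
Job 3 has to wait for job 2 (finishes hour 12); job 1 (finishes hour 6). The latest of these is hour 12, so job 3 runs hour 12 to 12 + 7 = hour 19.
Job 4 has to wait for job 3 (finishes hour 19, plus 1-hour gap → hour 20); job 2 (finishes hour 12, plus 3-hour gap → hour 15). The latest of these is hour 20, so job 4 runs hour 20 to 20 + 6 = hour 26.
Job 5 waits on job 4 (finishes hour 26, plus 1-hour gap → hour 27), so it starts at hour 27 and finishes at 27 + 5 = hour 32.
Job 6 cannot start until job 5 (finishes hour 32); job 4 (finishes hour 26, plus 2-hour gap → hour 28). The controlling bound is hour 32, so job 6 finishes at 32 + 8 = hour 40.

40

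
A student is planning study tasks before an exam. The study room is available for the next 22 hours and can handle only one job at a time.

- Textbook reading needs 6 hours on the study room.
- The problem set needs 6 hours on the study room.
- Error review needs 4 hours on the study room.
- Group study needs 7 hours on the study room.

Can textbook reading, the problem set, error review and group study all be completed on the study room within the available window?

Running back to back, the jobs need 6 + 6 + 4 + 7 = 23 hours on the study room.
Since 23 > 22, they cannot all fit.

No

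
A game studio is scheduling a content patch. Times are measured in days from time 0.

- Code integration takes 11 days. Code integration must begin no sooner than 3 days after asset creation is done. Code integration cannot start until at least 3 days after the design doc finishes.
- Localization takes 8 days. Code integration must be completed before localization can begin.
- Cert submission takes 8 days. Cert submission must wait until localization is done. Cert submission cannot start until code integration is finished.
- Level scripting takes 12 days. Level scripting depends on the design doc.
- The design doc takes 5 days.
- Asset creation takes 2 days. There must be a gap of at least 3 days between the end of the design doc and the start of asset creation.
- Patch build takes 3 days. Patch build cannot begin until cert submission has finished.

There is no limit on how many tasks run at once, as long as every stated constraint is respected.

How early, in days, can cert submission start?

The design doc can start immediately at day 0; it finishes at day 5.
Asset creation cannot begin until the design doc (finishes day 5, plus 3-day gap → day 8). It runs from day 8 to 8 + 2 = day 10.
Code integration has to wait for asset creation (finishes day 10, plus 3-day gap → day 13); the design doc (finishes day 5, plus 3-day gap → day 8). The latest of these is day 13, so code integration runs day 13 to 13 + 11 = day 24.
Localization waits on code integration (finishes day 24), so it starts at day 24 and finishes at 24 + 8 = day 32.
Cert submission waits on localization (finishes day 32); code integration (finishes day 24). The latest of these is day 32, which is the earliest cert submission can start.

32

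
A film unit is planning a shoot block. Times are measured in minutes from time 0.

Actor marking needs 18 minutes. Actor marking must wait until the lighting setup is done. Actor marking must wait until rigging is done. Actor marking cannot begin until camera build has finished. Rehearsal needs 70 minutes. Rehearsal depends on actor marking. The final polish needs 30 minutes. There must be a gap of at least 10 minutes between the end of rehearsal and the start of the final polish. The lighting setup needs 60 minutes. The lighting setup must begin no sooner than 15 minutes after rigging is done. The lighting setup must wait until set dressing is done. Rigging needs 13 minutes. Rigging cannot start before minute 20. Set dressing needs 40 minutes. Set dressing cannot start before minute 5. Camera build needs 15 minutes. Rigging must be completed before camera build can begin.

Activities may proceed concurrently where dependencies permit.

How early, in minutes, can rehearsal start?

Set dressing cannot begin until its own release at minute 5. It runs from minute 5 to 5 + 40 = minute 45.
After its own release at minute 20, rigging can start at minute 20 and finishes at minute 33.
Camera build waits on rigging (finishes minute 33), so it starts at minute 33 and finishes at 33 + 15 = minute 48.
The lighting setup needs all of rigging (finishes minute 33, plus 15-minute gap → minute 48); set dressing (finishes minute 45). That puts its earliest start at minute 48; it finishes at 48 + 60 = minute 108.
Actor marking cannot start until the lighting setup (finishes minute 108); rigging (finishes minute 33); camera build (finishes minute 48). The controlling bound is minute 108, so actor marking finishes at 108 + 18 = minute 126.
Rehearsal waits on actor marking (finishes minute 126), so the earliest it can start is minute 126.

126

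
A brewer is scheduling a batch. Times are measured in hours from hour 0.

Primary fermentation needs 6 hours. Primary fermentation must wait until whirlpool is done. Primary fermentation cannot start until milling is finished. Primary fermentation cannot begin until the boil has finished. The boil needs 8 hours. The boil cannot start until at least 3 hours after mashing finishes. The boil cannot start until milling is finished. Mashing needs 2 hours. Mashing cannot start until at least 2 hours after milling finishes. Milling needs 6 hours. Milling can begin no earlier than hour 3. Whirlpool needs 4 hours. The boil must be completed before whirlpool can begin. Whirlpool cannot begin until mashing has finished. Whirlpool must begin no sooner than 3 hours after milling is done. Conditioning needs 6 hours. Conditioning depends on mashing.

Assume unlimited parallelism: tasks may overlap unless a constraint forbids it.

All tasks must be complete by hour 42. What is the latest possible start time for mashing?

Nothing follows primary fermentation; the deadline of hour 42 is its only limit. It must start by 42 − 6 = hour 36.
Whirlpool must finish before primary fermentation (must start by hour 36). With a 4-hour duration, whirlpool must start by 36 − 4 = hour 32.
The boil must finish in time for whirlpool (must start by hour 32); primary fermentation (must start by hour 36). The tightest is hour 32, so the boil must start by 32 − 8 = hour 24.
Conditioning has no dependents, so it just needs to finish by hour 42. Starting by 42 − 6 = hour 36 achieves that.
Mashing feeds the boil (must start by hour 24, minus 3-hour gap → hour 21); whirlpool (must start by hour 32); conditioning (must start by hour 36). Taking the minimum, mashing must finish by hour 21 and start by 21 − 2 = hour 19.

19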